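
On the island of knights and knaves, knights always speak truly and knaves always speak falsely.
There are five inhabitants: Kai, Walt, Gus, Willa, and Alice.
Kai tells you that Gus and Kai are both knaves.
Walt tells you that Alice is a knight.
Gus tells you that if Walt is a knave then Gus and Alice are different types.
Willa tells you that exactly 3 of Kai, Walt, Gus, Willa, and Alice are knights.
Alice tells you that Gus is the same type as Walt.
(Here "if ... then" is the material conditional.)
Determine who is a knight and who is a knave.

Kai is a knave, Walt is a knave, Gus is a knight, Willa is a knave, and Alice is a knave.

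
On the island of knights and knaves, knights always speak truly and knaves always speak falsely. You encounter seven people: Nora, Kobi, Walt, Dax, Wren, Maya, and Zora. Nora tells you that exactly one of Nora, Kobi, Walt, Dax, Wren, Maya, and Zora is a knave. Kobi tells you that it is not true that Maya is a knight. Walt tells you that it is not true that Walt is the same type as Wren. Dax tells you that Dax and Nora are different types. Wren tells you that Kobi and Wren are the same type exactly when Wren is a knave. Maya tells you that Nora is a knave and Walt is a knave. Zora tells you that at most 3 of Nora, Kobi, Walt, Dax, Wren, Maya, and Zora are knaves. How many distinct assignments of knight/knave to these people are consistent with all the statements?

Consistent assignments:
  Nora=knave, Kobi=knight, Walt=knight, Dax=knight, Wren=knave, Maya=knave, Zora=knight
  Nora=knave, Kobi=knight, Walt=knight, Dax=knight, Wren=knave, Maya=knave, Zora=knave
  Nora=knave, Kobi=knight, Walt=knight, Dax=knave, Wren=knave, Maya=knave, Zora=knave

3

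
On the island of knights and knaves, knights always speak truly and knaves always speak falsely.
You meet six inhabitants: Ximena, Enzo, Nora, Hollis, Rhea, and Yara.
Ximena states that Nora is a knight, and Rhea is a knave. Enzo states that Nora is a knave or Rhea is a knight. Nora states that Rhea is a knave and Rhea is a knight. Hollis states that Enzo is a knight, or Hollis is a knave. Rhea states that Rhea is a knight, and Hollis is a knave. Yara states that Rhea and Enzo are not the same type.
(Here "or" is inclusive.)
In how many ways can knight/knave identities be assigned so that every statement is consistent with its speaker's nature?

1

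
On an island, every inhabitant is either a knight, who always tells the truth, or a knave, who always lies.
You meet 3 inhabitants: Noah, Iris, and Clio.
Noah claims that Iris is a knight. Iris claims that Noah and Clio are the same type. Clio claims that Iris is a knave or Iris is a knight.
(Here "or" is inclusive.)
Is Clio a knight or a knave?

Clio is a knight.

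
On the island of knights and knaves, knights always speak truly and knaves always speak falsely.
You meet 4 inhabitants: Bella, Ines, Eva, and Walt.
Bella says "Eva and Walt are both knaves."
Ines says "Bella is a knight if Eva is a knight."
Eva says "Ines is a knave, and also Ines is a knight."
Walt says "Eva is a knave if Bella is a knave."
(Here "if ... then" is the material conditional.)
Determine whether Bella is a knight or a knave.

Bella is a knave.

Consistent assignments: {Bella=knave, Ines=knight, Eva=knave, Walt=knight}
In every consistent assignment, Bella is a knave.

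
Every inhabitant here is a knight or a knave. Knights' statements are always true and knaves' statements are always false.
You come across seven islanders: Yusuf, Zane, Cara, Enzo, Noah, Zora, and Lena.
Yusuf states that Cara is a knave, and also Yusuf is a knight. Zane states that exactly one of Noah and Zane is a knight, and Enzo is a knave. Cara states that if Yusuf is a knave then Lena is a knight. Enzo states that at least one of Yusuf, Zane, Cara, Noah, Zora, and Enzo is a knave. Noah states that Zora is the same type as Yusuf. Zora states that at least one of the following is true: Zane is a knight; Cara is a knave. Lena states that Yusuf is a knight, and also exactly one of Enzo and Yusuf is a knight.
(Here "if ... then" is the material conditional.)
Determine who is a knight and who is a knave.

Yusuf is a knave, and the claim "Cara is a knave, and also Yusuf is a knight" is indeed False.
Zane is a knave, so "exactly one of Noah and Zane is a knight, and Enzo is a knave" must be False — and it is.
Cara is a knave, and the claim "if Yusuf is a knave then Lena is a knight" is indeed False.
Enzo (knight): "at least one of Yusuf, Zane, Cara, Noah, Zora, and Enzo is a knave" — true. ✓
Noah is a knave, and the claim "Zora is the same type as Yusuf" is indeed False.
Zora is a knight; "at least one of the following is true: Zane is a knight; Cara is a knave" is true, as required.
Lena is a knave; "Yusuf is a knight, and also exactly one of Enzo and Yusuf is a knight" is False, as required.

Yusuf is a knave, Zane is a knave, Cara is a knave, Enzo is a knight, Noah is a knave, Zora is a knight, and Lena is a knave.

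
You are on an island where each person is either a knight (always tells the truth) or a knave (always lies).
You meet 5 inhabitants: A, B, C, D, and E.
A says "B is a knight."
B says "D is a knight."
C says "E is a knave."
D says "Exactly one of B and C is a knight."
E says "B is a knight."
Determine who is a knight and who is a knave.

A is a knight, so "B is a knight" must be True — and it is.
B is a knight; "D is a knight" is True, as required.
Since C is a knave, "E is a knave" needs to be False, which holds.
D is a knight, and the claim "exactly one of B and C is a knight" is indeed True.
As a knight, E's statement "B is a knight" should be True; it is.

A is a knight, B is a knight, C is a knave, D is a knight, and E is a knight.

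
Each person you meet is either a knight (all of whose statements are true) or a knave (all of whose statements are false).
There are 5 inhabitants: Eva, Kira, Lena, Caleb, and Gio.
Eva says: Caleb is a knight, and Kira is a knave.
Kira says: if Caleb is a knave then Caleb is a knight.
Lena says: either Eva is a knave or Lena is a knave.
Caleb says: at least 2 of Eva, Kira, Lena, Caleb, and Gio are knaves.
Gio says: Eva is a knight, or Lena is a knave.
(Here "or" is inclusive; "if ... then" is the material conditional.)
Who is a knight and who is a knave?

Eva is a knave, Kira is a knight, Lena is a knight, Caleb is a knight, and Gio is a knave.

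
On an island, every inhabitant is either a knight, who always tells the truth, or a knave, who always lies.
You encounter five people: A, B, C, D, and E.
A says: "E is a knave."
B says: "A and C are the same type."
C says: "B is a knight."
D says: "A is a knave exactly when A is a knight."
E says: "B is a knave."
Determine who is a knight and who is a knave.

A is a knight; "E is a knave" is True, as required.
As a knight, B's statement "A and C are the same type" should be True; it is.
C is a knight, so "B is a knight" must be True — and it is.
D (knave): "A is a knave exactly when A is a knight" — false. ✓
E is a knave, so "B is a knave" must be false — and it is.

A is a knight, B is a knight, C is a knight, D is a knave, and E is a knave.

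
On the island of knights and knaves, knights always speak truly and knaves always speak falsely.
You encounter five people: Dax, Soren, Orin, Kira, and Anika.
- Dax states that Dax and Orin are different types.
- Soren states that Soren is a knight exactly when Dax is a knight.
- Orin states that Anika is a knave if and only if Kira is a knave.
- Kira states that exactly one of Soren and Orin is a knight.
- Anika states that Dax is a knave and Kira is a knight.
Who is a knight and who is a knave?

Since Dax is a knight, "Dax and Orin are different types" needs to be true, which holds.
Soren is a knight; "Soren is a knight exactly when Dax is a knight" is true, as required.
Orin is a knave, so "Anika is a knave if and only if Kira is a knave" must be false — and it is.
Kira is a knight, so "exactly one of Soren and Orin is a knight" must be true — and it is.
Anika is a knave, so "Dax is a knave and Kira is a knight" must be false — and it is.

Dax is a knight, Soren is a knight, Orin is a knave, Kira is a knight, and Anika is a knave.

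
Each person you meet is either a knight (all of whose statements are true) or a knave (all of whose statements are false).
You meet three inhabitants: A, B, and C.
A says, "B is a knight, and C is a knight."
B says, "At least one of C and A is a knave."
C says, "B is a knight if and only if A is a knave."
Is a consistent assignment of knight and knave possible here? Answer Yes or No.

No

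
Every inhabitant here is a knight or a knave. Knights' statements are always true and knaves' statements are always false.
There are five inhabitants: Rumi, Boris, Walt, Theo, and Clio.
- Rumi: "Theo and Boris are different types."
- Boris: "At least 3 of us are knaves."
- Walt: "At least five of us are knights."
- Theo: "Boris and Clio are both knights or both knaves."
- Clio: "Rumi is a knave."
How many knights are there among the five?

2

The unique consistent assignment is Rumi=knight, Boris=knight, Walt=knave, Theo=knave, Clio=knave.
That has 2 knights.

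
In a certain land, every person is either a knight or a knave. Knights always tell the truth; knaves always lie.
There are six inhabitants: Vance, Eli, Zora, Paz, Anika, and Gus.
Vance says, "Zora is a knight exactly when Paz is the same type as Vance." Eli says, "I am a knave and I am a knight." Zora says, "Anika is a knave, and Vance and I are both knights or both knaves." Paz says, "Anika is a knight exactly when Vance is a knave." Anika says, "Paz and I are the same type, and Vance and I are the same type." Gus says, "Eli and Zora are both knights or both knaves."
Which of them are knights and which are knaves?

Vance is a knight, Eli is a knave, Zora is a knight, Paz is a knight, Anika is a knave, and Gus is a knave.

Vance is a knight, so "Zora is a knight exactly when Paz is the same type as Vance" must be true — and it is.
As a knave, Eli's statement "I am a knave and I am a knight" should be False; it is.
Zora is a knight; "Anika is a knave, and Vance and I are both knights or both knaves" is true, as required.
Paz is a knight, so "Anika is a knight exactly when Vance is a knave" must be true — and it is.
Anika is a knave; "Paz and I are the same type, and Vance and I are the same type" is False, as required.
As a knave, Gus's statement "Eli and Zora are both knights or both knaves" should be False; it is.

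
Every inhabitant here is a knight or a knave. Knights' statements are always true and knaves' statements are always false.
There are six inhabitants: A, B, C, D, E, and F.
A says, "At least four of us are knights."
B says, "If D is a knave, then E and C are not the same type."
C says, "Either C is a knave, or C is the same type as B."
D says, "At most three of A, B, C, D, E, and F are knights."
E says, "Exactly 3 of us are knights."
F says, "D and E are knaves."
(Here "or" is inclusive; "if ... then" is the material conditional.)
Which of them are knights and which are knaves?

A is a knight, B is a knight, C is a knight, D is a knave, E is a knave, and F is a knight.

A is a knight, so "at least four of us are knights" must be True — and it is.
B (knight): "if D is a knave, then E and C are not the same type" — True. ✓
C is a knight; "either C is a knave, or C is the same type as B" is True, as required.
D is a knave, and the claim "at most three of A, B, C, D, E, and F are knights" is indeed False.
E is a knave, and the claim "exactly 3 of us are knights" is indeed False.
F (knight): "D and E are knaves" — True. ✓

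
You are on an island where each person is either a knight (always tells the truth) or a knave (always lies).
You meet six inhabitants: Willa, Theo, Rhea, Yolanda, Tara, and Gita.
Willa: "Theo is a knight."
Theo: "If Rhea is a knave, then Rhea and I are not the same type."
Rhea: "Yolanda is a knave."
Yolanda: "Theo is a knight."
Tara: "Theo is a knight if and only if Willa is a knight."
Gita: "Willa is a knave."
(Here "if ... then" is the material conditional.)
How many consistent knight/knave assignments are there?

Consistent assignments:
  Willa=knight, Theo=knight, Rhea=knave, Yolanda=knight, Tara=knight, Gita=knave

1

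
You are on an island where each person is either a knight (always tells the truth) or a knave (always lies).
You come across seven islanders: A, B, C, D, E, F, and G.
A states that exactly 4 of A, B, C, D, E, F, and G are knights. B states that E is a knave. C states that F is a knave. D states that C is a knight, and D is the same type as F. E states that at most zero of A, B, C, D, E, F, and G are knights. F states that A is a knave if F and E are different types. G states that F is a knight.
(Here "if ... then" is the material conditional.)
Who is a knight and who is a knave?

A is a knave; "exactly 4 of A, B, C, D, E, F, and G are knights" is false, as required.
B (knight): "E is a knave" — true. ✓
C (knave): "F is a knave" — false. ✓
As a knave, D's statement "C is a knight, and D is the same type as F" should be false; it is.
E is a knave; "at most zero of A, B, C, D, E, F, and G are knights" is false, as required.
F is a knight, and the claim "A is a knave if F and E are different types" is indeed true.
G is a knight; "F is a knight" is true, as required.

Knights: B, F, and G. Knaves: A, C, D, and E.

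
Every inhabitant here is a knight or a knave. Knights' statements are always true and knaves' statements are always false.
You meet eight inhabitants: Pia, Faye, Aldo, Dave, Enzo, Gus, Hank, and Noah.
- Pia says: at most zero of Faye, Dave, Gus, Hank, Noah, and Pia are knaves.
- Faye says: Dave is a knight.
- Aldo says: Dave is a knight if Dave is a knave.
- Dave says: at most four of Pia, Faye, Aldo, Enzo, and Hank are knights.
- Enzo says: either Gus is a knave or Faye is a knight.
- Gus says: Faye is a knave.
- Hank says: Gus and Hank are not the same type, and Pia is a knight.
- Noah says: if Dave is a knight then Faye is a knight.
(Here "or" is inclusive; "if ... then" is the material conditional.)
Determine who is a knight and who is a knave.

Pia is a knave; "at most zero of Faye, Dave, Gus, Hank, Noah, and Pia are knaves" is False, as required.
As a knight, Faye's statement "Dave is a knight" should be True; it is.
Since Aldo is a knight, "Dave is a knight if Dave is a knave" needs to be True, which holds.
Dave is a knight; "at most four of Pia, Faye, Aldo, Enzo, and Hank are knights" is True, as required.
Since Enzo is a knight, "either Gus is a knave or Faye is a knight" needs to be True, which holds.
As a knave, Gus's statement "Faye is a knave" should be False; it is.
As a knave, Hank's statement "Gus and Hank are not the same type, and Pia is a knight" should be False; it is.
Noah is a knight, and the claim "if Dave is a knight then Faye is a knight" is indeed True.

Knights: Faye, Aldo, Dave, Enzo, and Noah. Knaves: Pia, Gus, and Hank.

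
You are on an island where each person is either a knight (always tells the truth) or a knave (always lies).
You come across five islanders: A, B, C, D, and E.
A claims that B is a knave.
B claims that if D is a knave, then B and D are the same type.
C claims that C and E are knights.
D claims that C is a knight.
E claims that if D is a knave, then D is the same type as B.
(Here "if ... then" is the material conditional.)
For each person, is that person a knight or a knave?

A is a knave, B is a knight, C is a knight, D is a knight, and E is a knight.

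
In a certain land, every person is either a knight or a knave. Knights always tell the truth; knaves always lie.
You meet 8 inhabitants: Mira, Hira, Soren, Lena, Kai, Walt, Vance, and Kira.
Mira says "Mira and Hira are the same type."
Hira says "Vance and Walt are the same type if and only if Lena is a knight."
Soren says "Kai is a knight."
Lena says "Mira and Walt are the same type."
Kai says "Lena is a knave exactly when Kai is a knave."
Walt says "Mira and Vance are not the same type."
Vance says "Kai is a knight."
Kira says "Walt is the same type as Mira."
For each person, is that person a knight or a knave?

Mira is a knave, and the claim "Mira and Hira are the same type" is indeed False.
Since Hira is a knight, "Vance and Walt are the same type if and only if Lena is a knight" needs to be True, which holds.
Soren is a knave, and the claim "Kai is a knight" is indeed False.
Lena is a knight, so "Mira and Walt are the same type" must be True — and it is.
Since Kai is a knave, "Lena is a knave exactly when Kai is a knave" needs to be False, which holds.
Walt is a knave, so "Mira and Vance are not the same type" must be False — and it is.
Vance is a knave; "Kai is a knight" is False, as required.
Kira is a knight, and the claim "Walt is the same type as Mira" is indeed True.

Mira is a knave, Hira is a knight, Soren is a knave, Lena is a knight, Kai is a knave, Walt is a knave, Vance is a knave, and Kira is a knight.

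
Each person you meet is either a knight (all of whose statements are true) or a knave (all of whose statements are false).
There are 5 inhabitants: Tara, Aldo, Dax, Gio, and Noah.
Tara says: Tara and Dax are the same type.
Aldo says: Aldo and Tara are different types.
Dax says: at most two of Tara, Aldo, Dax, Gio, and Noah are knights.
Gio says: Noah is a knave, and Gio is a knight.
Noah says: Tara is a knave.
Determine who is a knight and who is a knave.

Since Tara is a knave, "Tara and Dax are the same type" needs to be false, which holds.
Aldo (knave): "Aldo and Tara are different types" — false. ✓
Dax is a knight; "at most two of Tara, Aldo, Dax, Gio, and Noah are knights" is True, as required.
Gio is a knave; "Noah is a knave, and Gio is a knight" is false, as required.
Noah (knight): "Tara is a knave" — True. ✓

Tara is a knave, Aldo is a knave, Dax is a knight, Gio is a knave, and Noah is a knight.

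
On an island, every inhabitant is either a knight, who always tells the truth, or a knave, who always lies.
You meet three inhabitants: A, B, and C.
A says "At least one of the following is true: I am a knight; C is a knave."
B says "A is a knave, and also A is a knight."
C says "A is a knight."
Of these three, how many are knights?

2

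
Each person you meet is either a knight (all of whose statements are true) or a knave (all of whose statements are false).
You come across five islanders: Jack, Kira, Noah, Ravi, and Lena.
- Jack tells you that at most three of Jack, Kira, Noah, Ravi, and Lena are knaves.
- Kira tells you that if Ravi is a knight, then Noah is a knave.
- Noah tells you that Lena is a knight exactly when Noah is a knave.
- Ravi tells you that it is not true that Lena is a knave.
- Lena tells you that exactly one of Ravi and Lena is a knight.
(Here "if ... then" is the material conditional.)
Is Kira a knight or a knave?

Kira is a knight.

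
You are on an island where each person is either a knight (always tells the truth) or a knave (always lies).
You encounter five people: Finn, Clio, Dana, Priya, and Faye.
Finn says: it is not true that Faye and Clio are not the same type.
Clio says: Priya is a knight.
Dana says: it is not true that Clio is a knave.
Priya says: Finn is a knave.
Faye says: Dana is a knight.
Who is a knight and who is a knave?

Finn is a knight, so "it is not true that Faye and Clio are not the same type" must be true — and it is.
As a knave, Clio's statement "Priya is a knight" should be False; it is.
Dana (knave): "it is not true that Clio is a knave" — False. ✓
Priya is a knave, so "Finn is a knave" must be False — and it is.
Faye (knave): "Dana is a knight" — False. ✓

Knights: Finn. Knaves: Clio, Dana, Priya, and Faye.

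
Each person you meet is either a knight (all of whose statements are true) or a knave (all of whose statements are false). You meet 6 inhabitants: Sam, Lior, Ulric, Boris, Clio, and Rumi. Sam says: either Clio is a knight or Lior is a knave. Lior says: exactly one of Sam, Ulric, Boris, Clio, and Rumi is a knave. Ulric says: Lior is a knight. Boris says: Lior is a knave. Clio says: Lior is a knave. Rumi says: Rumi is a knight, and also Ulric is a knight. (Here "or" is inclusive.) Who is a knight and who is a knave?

Sam is a knight, so "either Clio is a knight or Lior is a knave" must be true — and it is.
Lior is a knave, and the claim "exactly one of Sam, Ulric, Boris, Clio, and Rumi is a knave" is indeed false.
Ulric is a knave; "Lior is a knight" is false, as required.
Boris is a knight, so "Lior is a knave" must be true — and it is.
Clio is a knight, so "Lior is a knave" must be true — and it is.
Rumi (knave): "Rumi is a knight, and also Ulric is a knight" — false. ✓

Sam is a knight, Lior is a knave, Ulric is a knave, Boris is a knight, Clio is a knight, and Rumi is a knave.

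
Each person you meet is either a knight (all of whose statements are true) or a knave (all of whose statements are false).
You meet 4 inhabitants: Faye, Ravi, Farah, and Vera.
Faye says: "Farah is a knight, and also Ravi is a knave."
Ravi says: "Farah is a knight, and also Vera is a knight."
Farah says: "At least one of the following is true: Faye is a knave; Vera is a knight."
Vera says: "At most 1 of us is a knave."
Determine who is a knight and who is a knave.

Faye is a knave, Ravi is a knight, Farah is a knight, and Vera is a knight.

Faye (knave): "Farah is a knight, and also Ravi is a knave" — False. ✓
Ravi (knight): "Farah is a knight, and also Vera is a knight" — True. ✓
Farah (knight): "at least one of the following is true: Faye is a knave; Vera is a knight" — True. ✓
Vera is a knight; "at most 1 of us is a knave" is True, as required.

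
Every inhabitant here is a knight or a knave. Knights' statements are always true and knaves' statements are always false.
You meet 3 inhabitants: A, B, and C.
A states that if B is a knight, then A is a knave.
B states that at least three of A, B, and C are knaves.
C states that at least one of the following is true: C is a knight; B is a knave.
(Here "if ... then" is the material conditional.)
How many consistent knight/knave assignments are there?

1

Consistent assignments:
  A=knight, B=knave, C=knight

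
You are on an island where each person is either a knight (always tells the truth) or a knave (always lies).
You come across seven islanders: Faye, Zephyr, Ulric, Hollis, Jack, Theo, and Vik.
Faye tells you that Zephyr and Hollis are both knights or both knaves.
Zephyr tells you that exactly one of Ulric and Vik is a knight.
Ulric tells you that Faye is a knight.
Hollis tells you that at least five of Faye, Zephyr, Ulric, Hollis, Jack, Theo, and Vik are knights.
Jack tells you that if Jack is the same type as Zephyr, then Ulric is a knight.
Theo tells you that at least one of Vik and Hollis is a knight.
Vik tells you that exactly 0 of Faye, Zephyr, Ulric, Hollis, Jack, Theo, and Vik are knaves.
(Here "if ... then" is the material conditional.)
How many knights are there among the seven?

6

The unique consistent assignment is Faye=knight, Zephyr=knight, Ulric=knight, Hollis=knight, Jack=knight, Theo=knight, Vik=knave.
That has 6 knights.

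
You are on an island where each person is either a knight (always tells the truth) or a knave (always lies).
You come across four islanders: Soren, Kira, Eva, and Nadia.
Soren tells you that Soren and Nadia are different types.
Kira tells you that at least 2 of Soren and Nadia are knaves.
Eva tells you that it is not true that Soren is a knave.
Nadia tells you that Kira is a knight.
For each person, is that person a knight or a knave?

Suppose Soren is a knave. Then Soren's statement "Soren and Nadia are different types" would have to be false. Checking the 8 ways to assign the others, none is consistent with every speaker.
(For instance, with Kira=knave, Eva=knight, Nadia=knave, Kira's claim "at least 2 of Soren and Nadia are knaves" comes out true where it would need to be false.)
So Soren must be a knight, making "Soren and Nadia are different types" true. Taking Soren=knight, Kira=knave, Eva=knight, Nadia=knave, each remaining statement checks out:
  Kira (knave): "at least 2 of Soren and Nadia are knaves" — false. ✓
  Eva (knight): "it is not true that Soren is a knave" — true. ✓
  Nadia (knave): "Kira is a knight" — false. ✓
This is the unique consistent assignment.

Soren is a knight, Kira is a knave, Eva is a knight, and Nadia is a knave.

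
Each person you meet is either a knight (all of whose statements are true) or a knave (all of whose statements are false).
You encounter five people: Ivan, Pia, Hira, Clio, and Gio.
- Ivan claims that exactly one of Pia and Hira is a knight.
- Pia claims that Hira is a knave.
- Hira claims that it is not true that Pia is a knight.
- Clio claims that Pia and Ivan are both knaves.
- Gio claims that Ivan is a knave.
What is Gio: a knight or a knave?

Gio is a knave.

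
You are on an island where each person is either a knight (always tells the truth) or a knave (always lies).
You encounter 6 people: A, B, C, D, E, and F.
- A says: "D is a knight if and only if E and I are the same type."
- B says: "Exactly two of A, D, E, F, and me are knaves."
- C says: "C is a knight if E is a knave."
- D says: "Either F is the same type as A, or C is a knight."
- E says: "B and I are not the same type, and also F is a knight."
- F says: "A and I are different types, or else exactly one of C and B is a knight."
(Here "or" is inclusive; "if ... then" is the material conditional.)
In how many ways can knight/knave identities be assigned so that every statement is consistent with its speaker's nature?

Consistent assignments:
  A=knight, B=knave, C=knight, D=knight, E=knight, F=knight
  A=knave, B=knave, C=knave, D=knave, E=knave, F=knight

2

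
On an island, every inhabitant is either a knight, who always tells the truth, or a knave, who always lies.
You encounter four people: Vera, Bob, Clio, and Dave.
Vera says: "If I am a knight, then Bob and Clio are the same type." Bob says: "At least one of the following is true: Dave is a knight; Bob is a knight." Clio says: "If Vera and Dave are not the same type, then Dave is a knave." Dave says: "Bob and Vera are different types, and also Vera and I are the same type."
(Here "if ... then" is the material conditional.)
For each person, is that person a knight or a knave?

Vera is a knight, Bob is a knight, Clio is a knight, and Dave is a knave.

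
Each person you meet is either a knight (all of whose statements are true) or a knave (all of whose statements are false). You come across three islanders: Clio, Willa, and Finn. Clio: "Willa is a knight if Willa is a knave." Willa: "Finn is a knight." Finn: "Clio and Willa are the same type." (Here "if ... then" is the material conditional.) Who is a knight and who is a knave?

Knights: Clio, Willa, and Finn. Knaves: none.

As a knight, Clio's statement "Willa is a knight if Willa is a knave" should be true; it is.
As a knight, Willa's statement "Finn is a knight" should be true; it is.
Finn is a knight, and the claim "Clio and Willa are the same type" is indeed true.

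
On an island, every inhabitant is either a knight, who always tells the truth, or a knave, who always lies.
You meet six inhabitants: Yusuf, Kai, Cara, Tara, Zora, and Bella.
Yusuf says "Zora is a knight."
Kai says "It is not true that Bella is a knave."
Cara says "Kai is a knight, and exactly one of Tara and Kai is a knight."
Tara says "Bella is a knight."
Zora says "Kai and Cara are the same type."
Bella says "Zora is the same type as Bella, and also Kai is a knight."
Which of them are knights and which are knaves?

Knights: Yusuf and Zora. Knaves: Kai, Cara, Tara, and Bella.

Since Yusuf is a knight, "Zora is a knight" needs to be true, which holds.
As a knave, Kai's statement "it is not true that Bella is a knave" should be false; it is.
Cara is a knave; "Kai is a knight, and exactly one of Tara and Kai is a knight" is false, as required.
Since Tara is a knave, "Bella is a knight" needs to be false, which holds.
Zora (knight): "Kai and Cara are the same type" — true. ✓
Bella is a knave; "Zora is the same type as Bella, and also Kai is a knight" is false, as required.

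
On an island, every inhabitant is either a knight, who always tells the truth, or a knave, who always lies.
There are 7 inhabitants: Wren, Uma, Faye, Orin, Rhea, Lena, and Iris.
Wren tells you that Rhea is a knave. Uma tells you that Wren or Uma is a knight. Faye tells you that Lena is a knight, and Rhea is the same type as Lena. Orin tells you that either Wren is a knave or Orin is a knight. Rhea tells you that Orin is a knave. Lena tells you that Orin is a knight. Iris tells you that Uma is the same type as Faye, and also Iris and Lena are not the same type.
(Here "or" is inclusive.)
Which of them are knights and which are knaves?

Wren is a knight, Uma is a knight, Faye is a knave, Orin is a knight, Rhea is a knave, Lena is a knight, and Iris is a knave.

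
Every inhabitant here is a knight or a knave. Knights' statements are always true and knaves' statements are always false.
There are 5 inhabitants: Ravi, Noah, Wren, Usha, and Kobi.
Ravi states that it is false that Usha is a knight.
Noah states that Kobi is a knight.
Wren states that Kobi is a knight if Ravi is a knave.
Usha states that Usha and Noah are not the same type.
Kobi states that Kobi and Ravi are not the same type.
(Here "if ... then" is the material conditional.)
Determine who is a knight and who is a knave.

Ravi is a knave, Noah is a knave, Wren is a knave, Usha is a knight, and Kobi is a knave.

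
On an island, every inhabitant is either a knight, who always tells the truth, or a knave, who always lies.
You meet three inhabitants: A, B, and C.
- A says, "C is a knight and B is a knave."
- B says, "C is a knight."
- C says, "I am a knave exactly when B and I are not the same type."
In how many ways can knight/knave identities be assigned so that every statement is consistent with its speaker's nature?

Consistent assignments:
  A=knave, B=knight, C=knight
  A=knave, B=knave, C=knave

2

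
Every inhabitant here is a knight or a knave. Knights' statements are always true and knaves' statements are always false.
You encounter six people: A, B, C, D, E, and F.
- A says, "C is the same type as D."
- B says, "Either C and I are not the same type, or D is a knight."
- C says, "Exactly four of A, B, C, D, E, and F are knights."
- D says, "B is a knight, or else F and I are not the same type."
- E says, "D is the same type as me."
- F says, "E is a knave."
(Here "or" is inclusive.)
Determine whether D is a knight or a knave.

D is a knight.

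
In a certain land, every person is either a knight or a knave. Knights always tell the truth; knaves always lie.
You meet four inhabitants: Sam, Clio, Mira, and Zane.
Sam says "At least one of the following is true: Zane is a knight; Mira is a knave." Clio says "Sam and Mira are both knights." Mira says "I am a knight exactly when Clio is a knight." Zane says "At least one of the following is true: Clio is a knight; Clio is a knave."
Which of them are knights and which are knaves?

Sam is a knight, Clio is a knight, Mira is a knight, and Zane is a knight.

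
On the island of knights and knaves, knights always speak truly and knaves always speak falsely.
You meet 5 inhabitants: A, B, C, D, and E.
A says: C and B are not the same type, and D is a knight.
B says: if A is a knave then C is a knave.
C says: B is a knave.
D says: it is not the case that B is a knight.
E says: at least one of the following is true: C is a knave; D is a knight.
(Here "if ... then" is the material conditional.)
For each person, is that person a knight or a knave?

A (knave): "C and B are not the same type, and D is a knight" — false. ✓
B is a knight; "if A is a knave then C is a knave" is true, as required.
C is a knave, and the claim "B is a knave" is indeed false.
D is a knave, so "it is not the case that B is a knight" must be false — and it is.
E (knight): "at least one of the following is true: C is a knave; D is a knight" — true. ✓

Knights: B and E. Knaves: A, C, and D.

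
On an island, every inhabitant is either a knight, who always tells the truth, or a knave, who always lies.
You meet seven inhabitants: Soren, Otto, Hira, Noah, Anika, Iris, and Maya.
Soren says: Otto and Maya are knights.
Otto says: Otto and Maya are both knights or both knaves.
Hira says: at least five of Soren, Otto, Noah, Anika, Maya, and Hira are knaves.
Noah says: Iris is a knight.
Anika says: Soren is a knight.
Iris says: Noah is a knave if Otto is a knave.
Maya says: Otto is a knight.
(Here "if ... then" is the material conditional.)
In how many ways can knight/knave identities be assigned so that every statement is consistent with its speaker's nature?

1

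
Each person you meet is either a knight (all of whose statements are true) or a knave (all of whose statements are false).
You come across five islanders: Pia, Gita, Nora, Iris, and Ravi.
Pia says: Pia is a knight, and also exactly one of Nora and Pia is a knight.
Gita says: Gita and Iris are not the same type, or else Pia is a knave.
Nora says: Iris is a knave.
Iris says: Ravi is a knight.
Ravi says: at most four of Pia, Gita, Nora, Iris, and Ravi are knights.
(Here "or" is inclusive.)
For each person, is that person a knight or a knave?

Pia is a knave, Gita is a knight, Nora is a knave, Iris is a knight, and Ravi is a knight.

Pia (knave): "Pia is a knight, and also exactly one of Nora and Pia is a knight" — false. ✓
As a knight, Gita's statement "Gita and Iris are not the same type, or else Pia is a knave" should be true; it is.
Nora is a knave, so "Iris is a knave" must be false — and it is.
Iris is a knight, so "Ravi is a knight" must be true — and it is.
Ravi is a knight; "at most four of Pia, Gita, Nora, Iris, and Ravi are knights" is true, as required.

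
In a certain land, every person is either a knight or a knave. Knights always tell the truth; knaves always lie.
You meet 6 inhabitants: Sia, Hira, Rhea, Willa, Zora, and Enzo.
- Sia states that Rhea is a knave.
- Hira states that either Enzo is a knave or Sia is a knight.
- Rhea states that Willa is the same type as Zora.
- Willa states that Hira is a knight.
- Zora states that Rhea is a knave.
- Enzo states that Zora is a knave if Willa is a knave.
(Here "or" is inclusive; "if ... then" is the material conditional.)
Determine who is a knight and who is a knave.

Since Sia is a knave, "Rhea is a knave" needs to be False, which holds.
As a knave, Hira's statement "either Enzo is a knave or Sia is a knight" should be False; it is.
As a knight, Rhea's statement "Willa is the same type as Zora" should be True; it is.
As a knave, Willa's statement "Hira is a knight" should be False; it is.
Zora is a knave; "Rhea is a knave" is False, as required.
Enzo is a knight, and the claim "Zora is a knave if Willa is a knave" is indeed True.

Sia is a knave, Hira is a knave, Rhea is a knight, Willa is a knave, Zora is a knave, and Enzo is a knight.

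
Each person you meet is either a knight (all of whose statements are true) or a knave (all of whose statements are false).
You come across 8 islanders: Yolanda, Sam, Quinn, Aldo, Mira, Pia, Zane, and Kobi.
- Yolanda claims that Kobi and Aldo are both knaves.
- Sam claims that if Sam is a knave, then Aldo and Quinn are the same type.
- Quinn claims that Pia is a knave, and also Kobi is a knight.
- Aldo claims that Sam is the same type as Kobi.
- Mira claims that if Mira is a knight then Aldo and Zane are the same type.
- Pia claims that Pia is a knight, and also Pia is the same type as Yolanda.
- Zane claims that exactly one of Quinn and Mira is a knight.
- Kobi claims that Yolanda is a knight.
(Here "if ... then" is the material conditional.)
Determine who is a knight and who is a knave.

Knights: Aldo, Mira, and Zane. Knaves: Yolanda, Sam, Quinn, Pia, and Kobi.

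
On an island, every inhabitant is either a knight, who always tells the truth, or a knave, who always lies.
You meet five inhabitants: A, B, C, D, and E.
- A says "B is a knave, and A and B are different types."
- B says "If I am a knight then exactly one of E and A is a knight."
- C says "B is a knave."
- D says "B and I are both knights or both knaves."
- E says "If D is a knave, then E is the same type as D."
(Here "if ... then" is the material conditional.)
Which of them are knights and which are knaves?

A is a knave, B is a knight, C is a knave, D is a knight, and E is a knight.

Suppose A is a knight. Then A's statement "B is a knave, and A and B are different types" would have to be true. Checking the 16 ways to assign the others, none is consistent with every speaker.
(For instance, with B=knight, C=knave, D=knight, E=knight, A's claim "B is a knave, and A and B are different types" comes out false where it would need to be true.)
So A must be a knave, making "B is a knave, and A and B are different types" false. Taking A=knave, B=knight, C=knave, D=knight, E=knight, each remaining statement checks out:
  B (knight): "if I am a knight then exactly one of E and A is a knight" — true. ✓
  C (knave): "B is a knave" — false. ✓
  D (knight): "B and I are both knights or both knaves" — true. ✓
  E (knight): "if D is a knave, then E is the same type as D" — true. ✓
This is the unique consistent assignment.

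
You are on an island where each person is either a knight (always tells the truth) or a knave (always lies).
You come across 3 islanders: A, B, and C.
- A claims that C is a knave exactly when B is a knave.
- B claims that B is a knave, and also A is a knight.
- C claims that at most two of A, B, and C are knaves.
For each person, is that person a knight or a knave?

A is a knave, B is a knave, and C is a knight.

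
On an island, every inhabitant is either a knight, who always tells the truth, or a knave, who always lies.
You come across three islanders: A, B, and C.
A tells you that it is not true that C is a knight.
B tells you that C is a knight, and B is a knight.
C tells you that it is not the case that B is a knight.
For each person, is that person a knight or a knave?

A is a knave, B is a knave, and C is a knight.

Suppose A is a knight. Then A's statement "it is not true that C is a knight" would have to be true. Checking the 4 ways to assign the others, none is consistent with every speaker.
(For instance, with B=knave, C=knight, A's claim "it is not true that C is a knight" comes out false where it would need to be true.)
So A must be a knave, making "it is not true that C is a knight" false. Taking A=knave, B=knave, C=knight, each remaining statement checks out:
  B (knave): "C is a knight, and B is a knight" — false. ✓
  C (knight): "it is not the case that B is a knight" — true. ✓
This is the unique consistent assignment.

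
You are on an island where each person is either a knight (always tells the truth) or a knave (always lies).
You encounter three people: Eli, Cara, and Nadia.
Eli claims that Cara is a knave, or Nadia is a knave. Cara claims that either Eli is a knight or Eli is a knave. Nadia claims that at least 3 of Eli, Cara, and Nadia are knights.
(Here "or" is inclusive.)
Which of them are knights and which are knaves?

Knights: Eli and Cara. Knaves: Nadia.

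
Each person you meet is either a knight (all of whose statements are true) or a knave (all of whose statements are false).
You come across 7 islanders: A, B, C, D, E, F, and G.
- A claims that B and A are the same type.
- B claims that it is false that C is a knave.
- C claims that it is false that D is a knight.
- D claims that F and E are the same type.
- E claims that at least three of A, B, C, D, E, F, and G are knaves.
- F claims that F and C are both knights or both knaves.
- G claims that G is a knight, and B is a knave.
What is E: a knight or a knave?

E is a knight.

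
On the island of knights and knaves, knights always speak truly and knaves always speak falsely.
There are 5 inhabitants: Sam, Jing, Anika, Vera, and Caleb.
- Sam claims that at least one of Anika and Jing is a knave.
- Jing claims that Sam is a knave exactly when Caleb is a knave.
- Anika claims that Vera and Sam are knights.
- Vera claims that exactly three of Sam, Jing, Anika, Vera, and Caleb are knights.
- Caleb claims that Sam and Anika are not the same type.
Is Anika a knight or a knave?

Anika is a knight.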